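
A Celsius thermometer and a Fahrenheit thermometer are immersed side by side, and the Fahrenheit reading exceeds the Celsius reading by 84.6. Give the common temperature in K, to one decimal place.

Let x be the Celsius reading; then the Fahrenheit reading is 1.8·x + 32.
(1.8·x + 32) - x = 84.6  ⇒  (0.8)·x = 52.6  ⇒  x = 65.7500°C.
In kelvin: 65.7500 + 273.15 = 338.9 K.

338.9 K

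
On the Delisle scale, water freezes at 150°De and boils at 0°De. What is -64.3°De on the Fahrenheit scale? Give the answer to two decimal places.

Linear interpolation between the fixed points: C = (-64.3 - 150) × 100 / (0 - 150) = 142.8667°C.
Then 142.8667 × 1.8 + 32 = 289.16°F.

289.16°F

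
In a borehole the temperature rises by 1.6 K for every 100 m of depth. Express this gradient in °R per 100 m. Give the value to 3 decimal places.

Since only a temperature interval is involved, the additive offset between the scales drops out.
A change of 1 K is a change of 1.8°R, so 1.6 × 1.8 = 2.880.

2.880 °R/100 m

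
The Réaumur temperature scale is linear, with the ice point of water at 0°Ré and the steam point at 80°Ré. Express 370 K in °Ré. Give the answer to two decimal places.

77.48°Ré

First in Celsius: 370 - 273.15 = 96.8500°C.
Linearly onto the Réaumur scale: 0 + (96.8500 / 100) × (80 - 0) = 77.48°Ré.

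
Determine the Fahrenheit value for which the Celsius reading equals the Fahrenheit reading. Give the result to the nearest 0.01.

Let F be the Fahrenheit reading. The Celsius reading is C = 5/9·F - 17.7778.
Set C = F: 5/9·F - 17.7778 = F.
(-4/9)·F = 17.7778  ⇒  F = -40.00.

-40.00°F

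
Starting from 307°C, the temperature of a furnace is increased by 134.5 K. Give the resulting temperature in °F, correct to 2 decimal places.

The 134.5 K change is an interval; Kelvin and Celsius degrees are the same size, so ΔC = +134.5°C.
Final Celsius temperature: 307.0000 + 134.5000 = 441.5000°C.
In Fahrenheit: 441.5000 × 1.8 + 32 = 826.70°F.

826.70°F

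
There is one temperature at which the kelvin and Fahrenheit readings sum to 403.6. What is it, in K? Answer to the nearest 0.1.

Let K be the kelvin reading. The Fahrenheit reading is F = 1.8·K - 459.67.
Require K + F = 403.6: (2.8)·K - 459.67 = 403.6.
K = (403.6 + 459.67) / (2.8) = 308.3.

308.3 K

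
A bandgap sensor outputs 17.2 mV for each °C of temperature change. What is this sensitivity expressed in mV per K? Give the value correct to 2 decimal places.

17.20 mV per K

The quantity depends on a temperature interval, so only the ratio of degree sizes applies; the offset between the scales is irrelevant.
A change of 1 K is a change of 1°C, so per K the value is 17.2 × 1 = 17.20.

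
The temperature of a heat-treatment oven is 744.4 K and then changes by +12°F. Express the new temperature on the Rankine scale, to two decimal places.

Initial temperature in Celsius: 744.4 - 273.15 = 471.2500°C.
The 12°F change is an interval, so only the factor 5/9 applies: +12 × 5/9 = +6.6667°C.
Final Celsius temperature: 471.2500 + 6.6667 = 477.9167°C.
In Rankine: 477.9167 × 1.8 + 491.67 = 1351.92°R.

1351.92°R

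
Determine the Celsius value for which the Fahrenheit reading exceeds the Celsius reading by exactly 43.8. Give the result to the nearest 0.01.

Let C be the Celsius reading. The Fahrenheit reading is F = 1.8·C + 32.
Require F - C = 43.8: (0.8)·C + 32 = 43.8.
C = (43.8 - 32) / (0.8) = 14.75.

14.75°C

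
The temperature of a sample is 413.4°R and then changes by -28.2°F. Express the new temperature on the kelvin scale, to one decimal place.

214.0 K

Initial temperature in Celsius: (413.4 - 491.67) × 5/9 = -43.4833°C.
The 28.2°F change is an interval, so only the factor 5/9 applies: -28.2 × 5/9 = -15.6667°C.
Final Celsius temperature: -43.4833 - 15.6667 = -59.1500°C.
In kelvin: -59.1500 + 273.15 = 214.0 K.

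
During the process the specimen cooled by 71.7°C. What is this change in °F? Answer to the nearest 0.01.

An interval of 1°C corresponds to 1.8°F.
71.7 × 1.8 = 129.06.

129.06°F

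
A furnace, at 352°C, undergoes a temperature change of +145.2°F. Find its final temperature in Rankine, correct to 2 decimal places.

The 145.2°F change is an interval, so only the factor 5/9 applies: +145.2 × 5/9 = +80.6667°C.
Final Celsius temperature: 352.0000 + 80.6667 = 432.6667°C.
In Rankine: 432.6667 × 1.8 + 491.67 = 1270.47°R.

1270.47°R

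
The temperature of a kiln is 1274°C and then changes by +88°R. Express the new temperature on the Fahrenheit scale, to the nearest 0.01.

2413.20°F

The 88°R change is an interval, so only the factor 5/9 applies: +88 × 5/9 = +48.8889°C.
Final Celsius temperature: 1274.0000 + 48.8889 = 1322.8889°C.
In Fahrenheit: 1322.8889 × 1.8 + 32 = 2413.20°F.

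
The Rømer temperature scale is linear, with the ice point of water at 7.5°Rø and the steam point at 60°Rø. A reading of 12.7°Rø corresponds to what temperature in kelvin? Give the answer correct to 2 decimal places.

Linear interpolation between the fixed points: C = (12.7 - 7.5) × 100 / (60 - 7.5) = 9.9048°C.
Then 9.9048 + 273.15 = 283.05 K.

283.05 K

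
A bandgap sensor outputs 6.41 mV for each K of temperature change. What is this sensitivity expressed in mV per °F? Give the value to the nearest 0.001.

3.561 mV per °F

The quantity depends on a temperature interval, so only the ratio of degree sizes applies; the offset between the scales is irrelevant.
A change of 1°F is a change of 5/9 K, so per °F the value is 6.41 × 5/9 = 3.561.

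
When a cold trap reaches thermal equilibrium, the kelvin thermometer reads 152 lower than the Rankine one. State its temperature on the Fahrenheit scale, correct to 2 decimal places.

Let x be the Rankine reading; then the kelvin reading is 5/9·x.
(5/9·x) - x = -152  ⇒  (-4/9)·x = -152  ⇒  x = 342.0000°R.
In Celsius: (342 - 491.67) × 5/9 = -83.1500°C.
In Fahrenheit: -83.1500 × 1.8 + 32 = -117.67°F.

-117.67°F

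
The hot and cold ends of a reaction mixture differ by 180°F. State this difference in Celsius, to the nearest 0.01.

100.00°C

Only the scale ratio 5/9 matters for a change in temperature.
180 × 5/9 = 100.00.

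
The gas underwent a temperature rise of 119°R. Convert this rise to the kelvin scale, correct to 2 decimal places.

66.11 K

For a temperature interval the offset drops out; only the factor 5/9 applies.
119 × 5/9 = 66.11.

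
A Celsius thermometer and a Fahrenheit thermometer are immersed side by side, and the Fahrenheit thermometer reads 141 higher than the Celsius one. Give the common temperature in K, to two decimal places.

409.40 K

Let x be the Celsius reading; then the Fahrenheit reading is 1.8·x + 32.
(1.8·x + 32) - x = 141  ⇒  (0.8)·x = 109  ⇒  x = 136.2500°C.
In kelvin: 136.2500 + 273.15 = 409.40 K.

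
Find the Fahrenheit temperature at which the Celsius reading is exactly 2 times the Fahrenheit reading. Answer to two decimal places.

-12.31°F

Let F be the Fahrenheit reading. The Celsius reading is C = 5/9·F - 17.7778.
Require C = 2·F: 5/9·F - 17.7778 = 2·F.
(-13/9)·F = 17.7778  ⇒  F = -12.31.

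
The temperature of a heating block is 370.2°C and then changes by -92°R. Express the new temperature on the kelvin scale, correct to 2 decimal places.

592.24 K

The 92°R change is an interval, so only the factor 5/9 applies: -92 × 5/9 = -51.1111°C.
Final Celsius temperature: 370.2000 - 51.1111 = 319.0889°C.
In kelvin: 319.0889 + 273.15 = 592.24 K.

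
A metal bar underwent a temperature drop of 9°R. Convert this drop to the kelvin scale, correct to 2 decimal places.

5.00 K

For a temperature interval the offset drops out; only the factor 5/9 applies.
9 × 5/9 = 5.00.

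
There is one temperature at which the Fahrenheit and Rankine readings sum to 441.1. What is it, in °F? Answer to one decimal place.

Let F be the Fahrenheit reading. The Rankine reading is R = 1·F + 459.67.
Require F + R = 441.1: (2)·F + 459.67 = 441.1.
F = (441.1 - 459.67) / (2) = -9.3.

-9.3°F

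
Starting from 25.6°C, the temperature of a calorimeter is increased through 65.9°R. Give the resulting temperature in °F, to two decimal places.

143.98°F

The 65.9°R change is an interval, so only the factor 5/9 applies: +65.9 × 5/9 = +36.6111°C.
Final Celsius temperature: 25.6000 + 36.6111 = 62.2111°C.
In Fahrenheit: 62.2111 × 1.8 + 32 = 143.98°F.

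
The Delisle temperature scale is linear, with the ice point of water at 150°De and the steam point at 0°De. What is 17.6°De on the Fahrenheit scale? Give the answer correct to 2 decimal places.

190.88°F

Linear interpolation between the fixed points: C = (17.6 - 150) × 100 / (0 - 150) = 88.2667°C.
Then 88.2667 × 1.8 + 32 = 190.88°F.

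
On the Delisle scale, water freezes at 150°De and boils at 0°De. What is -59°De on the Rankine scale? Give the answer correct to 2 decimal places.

Linear interpolation between the fixed points: C = (-59 - 150) × 100 / (0 - 150) = 139.3333°C.
Then 139.3333 × 1.8 + 491.67 = 742.47°R.

742.47°R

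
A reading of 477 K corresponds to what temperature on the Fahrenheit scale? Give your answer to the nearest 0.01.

In Celsius: 477 - 273.15 = 203.8500°C.
In Fahrenheit: 203.8500 × 1.8 + 32 = 398.93°F.

398.93°F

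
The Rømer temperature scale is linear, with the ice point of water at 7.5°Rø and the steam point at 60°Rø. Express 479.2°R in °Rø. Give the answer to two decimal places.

First in Celsius: (479.2 - 491.67) × 5/9 = -6.9278°C.
Linearly onto the Rømer scale: 7.5 + (-6.9278 / 100) × (60 - 7.5) = 3.86°Rø.

3.86°Rø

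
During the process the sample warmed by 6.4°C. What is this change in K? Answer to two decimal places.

6.40 K

Celsius and kelvin degrees are the same size, so the interval is unchanged: 6.40.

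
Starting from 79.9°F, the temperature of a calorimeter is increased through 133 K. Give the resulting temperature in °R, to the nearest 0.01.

Initial temperature in Celsius: (79.9 - 32) × 5/9 = 26.6111°C.
The 133 K change is an interval; Kelvin and Celsius degrees are the same size, so ΔC = +133°C.
Final Celsius temperature: 26.6111 + 133.0000 = 159.6111°C.
In Rankine: 159.6111 × 1.8 + 491.67 = 778.97°R.

778.97°R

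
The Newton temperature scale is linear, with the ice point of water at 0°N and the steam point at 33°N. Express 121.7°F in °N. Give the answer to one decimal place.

First in Celsius: (121.7 - 32) × 5/9 = 49.8333°C.
Linearly onto the Newton scale: 0 + (49.8333 / 100) × (33 - 0) = 16.4°N.

16.4°N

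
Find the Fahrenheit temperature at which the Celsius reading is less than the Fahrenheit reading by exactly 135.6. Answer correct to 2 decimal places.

265.10°F

Let F be the Fahrenheit reading. The Celsius reading is C = 5/9·F - 17.7778.
Require C - F = -135.6: (-4/9)·F - 17.7778 = -135.6.
F = (-135.6 + 17.7778) / (-4/9) = 265.10.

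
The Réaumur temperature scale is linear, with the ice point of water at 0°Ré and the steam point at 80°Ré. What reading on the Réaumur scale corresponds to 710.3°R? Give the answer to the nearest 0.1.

First in Celsius: (710.3 - 491.67) × 5/9 = 121.4611°C.
Linearly onto the Réaumur scale: 0 + (121.4611 / 100) × (80 - 0) = 97.2°Ré.

97.2°Ré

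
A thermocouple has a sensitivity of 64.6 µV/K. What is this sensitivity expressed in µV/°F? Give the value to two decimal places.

The quantity depends on a temperature interval, so only the ratio of degree sizes applies; the offset between the scales is irrelevant.
A change of 1°F is a change of 5/9 K, so per °F the value is 64.6 × 5/9 = 35.89.

35.89 µV/°F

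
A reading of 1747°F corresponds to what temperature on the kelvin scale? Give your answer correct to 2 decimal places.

In Celsius: (1747 - 32) × 5/9 = 952.7778°C.
In kelvin: 952.7778 + 273.15 = 1225.93 K.

1225.93 K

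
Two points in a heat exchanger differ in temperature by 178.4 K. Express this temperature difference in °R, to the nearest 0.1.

An interval of 1 K corresponds to 1.8°R.
178.4 × 1.8 = 321.1.

321.1°R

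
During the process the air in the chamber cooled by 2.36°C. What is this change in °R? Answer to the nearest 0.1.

An interval of 1°C corresponds to 1.8°R.
2.36 × 1.8 = 4.2.

4.2°R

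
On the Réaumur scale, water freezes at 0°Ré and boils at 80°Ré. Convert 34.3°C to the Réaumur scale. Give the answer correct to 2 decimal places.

Linearly onto the Réaumur scale: 0 + (34.3000 / 100) × (80 - 0) = 27.44°Ré.

27.44°Ré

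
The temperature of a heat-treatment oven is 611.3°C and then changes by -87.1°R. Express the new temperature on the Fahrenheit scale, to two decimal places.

1045.24°F

The 87.1°R change is an interval, so only the factor 5/9 applies: -87.1 × 5/9 = -48.3889°C.
Final Celsius temperature: 611.3000 - 48.3889 = 562.9111°C.
In Fahrenheit: 562.9111 × 1.8 + 32 = 1045.24°F.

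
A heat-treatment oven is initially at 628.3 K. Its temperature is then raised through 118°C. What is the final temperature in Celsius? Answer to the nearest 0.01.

473.15°C

Initial temperature in Celsius: 628.3 - 273.15 = 355.1500°C.
Final Celsius temperature: 355.1500 + 118.0000 = 473.1500°C.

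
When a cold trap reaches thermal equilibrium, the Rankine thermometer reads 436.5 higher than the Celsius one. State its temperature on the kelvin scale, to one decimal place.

Let x be the Celsius reading; then the Rankine reading is 1.8·x + 491.67.
(1.8·x + 491.67) - x = 436.5  ⇒  (0.8)·x = -55.17  ⇒  x = -68.9625°C.
In kelvin: -68.9625 + 273.15 = 204.2 K.

204.2 K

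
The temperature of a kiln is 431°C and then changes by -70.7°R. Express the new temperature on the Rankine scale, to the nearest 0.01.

The 70.7°R change is an interval, so only the factor 5/9 applies: -70.7 × 5/9 = -39.2778°C.
Final Celsius temperature: 431.0000 - 39.2778 = 391.7222°C.
In Rankine: 391.7222 × 1.8 + 491.67 = 1196.77°R.

1196.77°R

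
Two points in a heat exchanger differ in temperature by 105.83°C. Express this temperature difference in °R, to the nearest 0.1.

For a temperature interval the offset drops out; only the factor 1.8 applies.
105.83 × 1.8 = 190.5.

190.5°R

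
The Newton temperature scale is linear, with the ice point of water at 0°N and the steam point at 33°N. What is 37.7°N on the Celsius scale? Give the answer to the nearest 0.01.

Linear interpolation between the fixed points: C = (37.7 - 0) × 100 / (33 - 0) = 114.2424°C.

114.24°C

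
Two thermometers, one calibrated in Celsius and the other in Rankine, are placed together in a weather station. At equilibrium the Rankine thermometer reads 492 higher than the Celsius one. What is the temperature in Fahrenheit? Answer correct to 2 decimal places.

32.74°F

Let x be the Celsius reading; then the Rankine reading is 1.8·x + 491.67.
(1.8·x + 491.67) - x = 492  ⇒  (0.8)·x = 0.33  ⇒  x = 0.4125°C.
In Fahrenheit: 0.4125 × 1.8 + 32 = 32.74°F.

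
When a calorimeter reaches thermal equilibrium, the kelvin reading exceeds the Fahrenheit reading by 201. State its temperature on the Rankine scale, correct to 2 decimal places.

Let x be the Fahrenheit reading; then the kelvin reading is 5/9·x + 255.372.
(5/9·x + 255.372) - x = 201  ⇒  (-4/9)·x = -54.3722  ⇒  x = 122.3375°F.
In Celsius: (122.3375 - 32) × 5/9 = 50.1875°C.
In Rankine: 50.1875 × 1.8 + 491.67 = 582.01°R.

582.01°R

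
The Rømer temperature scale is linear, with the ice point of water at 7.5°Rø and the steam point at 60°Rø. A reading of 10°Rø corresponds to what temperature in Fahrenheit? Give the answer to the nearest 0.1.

40.6°F

Linear interpolation between the fixed points: C = (10 - 7.5) × 100 / (60 - 7.5) = 4.7619°C.
Then 4.7619 × 1.8 + 32 = 40.6°F.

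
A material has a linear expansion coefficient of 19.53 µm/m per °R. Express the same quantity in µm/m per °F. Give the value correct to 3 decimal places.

19.530 µm/m per °F

The quantity depends on a temperature interval, so only the ratio of degree sizes applies; the offset between the scales is irrelevant.
A change of 1°F is a change of 1°R, so per °F the value is 19.53 × 1 = 19.530.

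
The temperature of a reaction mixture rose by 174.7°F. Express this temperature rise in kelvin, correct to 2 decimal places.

Only the scale ratio 5/9 matters for a change in temperature.
174.7 × 5/9 = 97.06.

97.06 K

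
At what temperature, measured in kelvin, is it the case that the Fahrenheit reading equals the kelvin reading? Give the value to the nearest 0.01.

574.59 K

Let K be the kelvin reading. The Fahrenheit reading is F = 1.8·K - 459.67.
Set F = K: 1.8·K - 459.67 = K.
(0.8)·K = 459.67  ⇒  K = 574.59.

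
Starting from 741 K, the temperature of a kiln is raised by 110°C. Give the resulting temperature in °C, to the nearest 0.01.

577.85°C

Initial temperature in Celsius: 741 - 273.15 = 467.8500°C.
Final Celsius temperature: 467.8500 + 110.0000 = 577.8500°C.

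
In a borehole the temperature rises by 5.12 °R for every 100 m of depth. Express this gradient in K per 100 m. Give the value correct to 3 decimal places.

The quantity depends on a temperature interval, so only the ratio of degree sizes applies; the offset between the scales is irrelevant.
A change of 1°R is a change of 5/9 K, so 5.12 × 5/9 = 2.844.

2.844 K/100 m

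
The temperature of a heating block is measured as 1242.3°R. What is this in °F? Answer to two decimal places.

In Celsius: (1242.3 - 491.67) × 5/9 = 417.0167°C.
In Fahrenheit: 417.0167 × 1.8 + 32 = 782.63°F.

782.63°F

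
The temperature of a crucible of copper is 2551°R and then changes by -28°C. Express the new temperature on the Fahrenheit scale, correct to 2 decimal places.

2040.93°F

Initial temperature in Celsius: (2551 - 491.67) × 5/9 = 1144.0722°C.
Final Celsius temperature: 1144.0722 - 28.0000 = 1116.0722°C.
In Fahrenheit: 1116.0722 × 1.8 + 32 = 2040.93°F.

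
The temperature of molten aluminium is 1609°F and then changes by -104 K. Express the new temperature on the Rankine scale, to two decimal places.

1881.47°R

Initial temperature in Celsius: (1609 - 32) × 5/9 = 876.1111°C.
The 104 K change is an interval; Kelvin and Celsius degrees are the same size, so ΔC = -104°C.
Final Celsius temperature: 876.1111 - 104.0000 = 772.1111°C.
In Rankine: 772.1111 × 1.8 + 491.67 = 1881.47°R.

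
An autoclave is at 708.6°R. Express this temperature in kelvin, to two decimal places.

393.67 K

In Celsius: (708.6 - 491.67) × 5/9 = 120.5167°C.
In kelvin: 120.5167 + 273.15 = 393.67 K.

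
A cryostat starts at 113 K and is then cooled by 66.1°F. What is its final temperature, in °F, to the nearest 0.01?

Initial temperature in Celsius: 113 - 273.15 = -160.1500°C.
The 66.1°F change is an interval, so only the factor 5/9 applies: -66.1 × 5/9 = -36.7222°C.
Final Celsius temperature: -160.1500 - 36.7222 = -196.8722°C.
In Fahrenheit: -196.8722 × 1.8 + 32 = -322.37°F.

-322.37°F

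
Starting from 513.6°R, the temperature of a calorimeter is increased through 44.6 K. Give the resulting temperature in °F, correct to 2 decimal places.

Initial temperature in Celsius: (513.6 - 491.67) × 5/9 = 12.1833°C.
The 44.6 K change is an interval; Kelvin and Celsius degrees are the same size, so ΔC = +44.6°C.
Final Celsius temperature: 12.1833 + 44.6000 = 56.7833°C.
In Fahrenheit: 56.7833 × 1.8 + 32 = 134.21°F.

134.21°F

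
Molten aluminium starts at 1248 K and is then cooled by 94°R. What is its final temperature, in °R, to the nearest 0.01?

Initial temperature in Celsius: 1248 - 273.15 = 974.8500°C.
The 94°R change is an interval, so only the factor 5/9 applies: -94 × 5/9 = -52.2222°C.
Final Celsius temperature: 974.8500 - 52.2222 = 922.6278°C.
In Rankine: 922.6278 × 1.8 + 491.67 = 2152.40°R.

2152.40°R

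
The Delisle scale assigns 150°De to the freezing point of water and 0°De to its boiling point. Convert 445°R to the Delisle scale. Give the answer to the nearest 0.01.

188.89°De

First in Celsius: (445 - 491.67) × 5/9 = -25.9278°C.
Linearly onto the Delisle scale: 150 + (-25.9278 / 100) × (0 - 150) = 188.89°De.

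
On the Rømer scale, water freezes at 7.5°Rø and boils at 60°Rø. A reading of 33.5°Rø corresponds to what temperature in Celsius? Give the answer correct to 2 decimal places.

Linear interpolation between the fixed points: C = (33.5 - 7.5) × 100 / (60 - 7.5) = 49.5238°C.

49.52°C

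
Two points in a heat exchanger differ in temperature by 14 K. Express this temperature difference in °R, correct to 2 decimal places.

25.20°R

Only the scale ratio 1.8 matters for a change in temperature.
14 × 1.8 = 25.20.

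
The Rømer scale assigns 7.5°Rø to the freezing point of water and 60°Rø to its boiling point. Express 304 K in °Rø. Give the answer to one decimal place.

23.7°Rø

First in Celsius: 304 - 273.15 = 30.8500°C.
Linearly onto the Rømer scale: 7.5 + (30.8500 / 100) × (60 - 7.5) = 23.7°Rø.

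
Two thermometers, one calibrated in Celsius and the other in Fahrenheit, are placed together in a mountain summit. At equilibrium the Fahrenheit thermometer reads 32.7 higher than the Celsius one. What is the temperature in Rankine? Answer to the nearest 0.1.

Let x be the Celsius reading; then the Fahrenheit reading is 1.8·x + 32.
(1.8·x + 32) - x = 32.7  ⇒  (0.8)·x = 0.7  ⇒  x = 0.8750°C.
In Rankine: 0.8750 × 1.8 + 491.67 = 493.2°R.

493.2°R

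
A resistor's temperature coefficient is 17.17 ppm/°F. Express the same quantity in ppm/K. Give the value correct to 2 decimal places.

30.91 ppm/K

Since only a temperature interval is involved, the additive offset between the scales drops out.
A change of 1 K is a change of 1.8°F, so per K the value is 17.17 × 1.8 = 30.91.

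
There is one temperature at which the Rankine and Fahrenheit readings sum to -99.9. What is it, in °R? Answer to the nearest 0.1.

Let R be the Rankine reading. The Fahrenheit reading is F = 1·R - 459.67.
Require R + F = -99.9: (2)·R - 459.67 = -99.9.
R = (-99.9 + 459.67) / (2) = 179.9.

179.9°R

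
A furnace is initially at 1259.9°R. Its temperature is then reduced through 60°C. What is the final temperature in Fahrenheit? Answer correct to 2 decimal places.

Initial temperature in Celsius: (1259.9 - 491.67) × 5/9 = 426.7944°C.
Final Celsius temperature: 426.7944 - 60.0000 = 366.7944°C.
In Fahrenheit: 366.7944 × 1.8 + 32 = 692.23°F.

692.23°F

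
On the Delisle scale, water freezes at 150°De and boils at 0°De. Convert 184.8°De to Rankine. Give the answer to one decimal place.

449.9°R

Linear interpolation between the fixed points: C = (184.8 - 150) × 100 / (0 - 150) = -23.2000°C.
Then -23.2000 × 1.8 + 491.67 = 449.9°R.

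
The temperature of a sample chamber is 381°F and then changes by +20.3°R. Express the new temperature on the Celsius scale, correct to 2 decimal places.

Initial temperature in Celsius: (381 - 32) × 5/9 = 193.8889°C.
The 20.3°R change is an interval, so only the factor 5/9 applies: +20.3 × 5/9 = +11.2778°C.
Final Celsius temperature: 193.8889 + 11.2778 = 205.1667°C.

205.17°C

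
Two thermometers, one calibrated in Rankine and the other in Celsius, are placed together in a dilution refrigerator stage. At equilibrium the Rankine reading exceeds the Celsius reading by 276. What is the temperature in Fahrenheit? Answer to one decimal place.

Let x be the Rankine reading; then the Celsius reading is 5/9·x - 273.15.
(5/9·x - 273.15) - x = -276  ⇒  (-4/9)·x = -2.85  ⇒  x = 6.4125°R.
In Celsius: (6.4125 - 491.67) × 5/9 = -269.5875°C.
In Fahrenheit: -269.5875 × 1.8 + 32 = -453.3°F.

-453.3°F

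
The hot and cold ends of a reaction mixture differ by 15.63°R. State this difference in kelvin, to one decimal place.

8.7 K

For a temperature interval the offset drops out; only the factor 5/9 applies.
15.63 × 5/9 = 8.7.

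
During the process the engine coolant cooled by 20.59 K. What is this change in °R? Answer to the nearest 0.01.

37.06°R

For a temperature interval the offset drops out; only the factor 1.8 applies.
20.59 × 1.8 = 37.06.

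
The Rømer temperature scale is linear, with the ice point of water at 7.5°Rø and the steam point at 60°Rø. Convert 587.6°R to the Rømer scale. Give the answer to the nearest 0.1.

First in Celsius: (587.6 - 491.67) × 5/9 = 53.2944°C.
Linearly onto the Rømer scale: 7.5 + (53.2944 / 100) × (60 - 7.5) = 35.5°Rø.

35.5°Rø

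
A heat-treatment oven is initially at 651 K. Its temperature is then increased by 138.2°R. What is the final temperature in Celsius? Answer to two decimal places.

454.63°C

Initial temperature in Celsius: 651 - 273.15 = 377.8500°C.
The 138.2°R change is an interval, so only the factor 5/9 applies: +138.2 × 5/9 = +76.7778°C.
Final Celsius temperature: 377.8500 + 76.7778 = 454.6278°C.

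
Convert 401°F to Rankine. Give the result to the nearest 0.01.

In Celsius: (401 - 32) × 5/9 = 205.0000°C.
In Rankine: 205.0000 × 1.8 + 491.67 = 860.67°R.

860.67°R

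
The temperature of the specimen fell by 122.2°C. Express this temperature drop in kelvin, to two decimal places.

122.20 K

Celsius and kelvin degrees are the same size, so the interval is unchanged: 122.20.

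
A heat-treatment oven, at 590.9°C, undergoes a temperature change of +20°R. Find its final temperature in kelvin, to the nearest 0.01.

The 20°R change is an interval, so only the factor 5/9 applies: +20 × 5/9 = +11.1111°C.
Final Celsius temperature: 590.9000 + 11.1111 = 602.0111°C.
In kelvin: 602.0111 + 273.15 = 875.16 K.

875.16 K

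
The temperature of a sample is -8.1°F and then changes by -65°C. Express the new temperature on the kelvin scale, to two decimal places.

185.87 K

Initial temperature in Celsius: (-8.1 - 32) × 5/9 = -22.2778°C.
Final Celsius temperature: -22.2778 - 65.0000 = -87.2778°C.
In kelvin: -87.2778 + 273.15 = 185.87 K.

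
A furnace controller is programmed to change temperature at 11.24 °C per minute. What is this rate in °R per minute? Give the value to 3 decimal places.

20.232 °R/minute

The quantity depends on a temperature interval, so only the ratio of degree sizes applies; the offset between the scales is irrelevant.
A change of 1°C is a change of 1.8°R, so 11.24 × 1.8 = 20.232.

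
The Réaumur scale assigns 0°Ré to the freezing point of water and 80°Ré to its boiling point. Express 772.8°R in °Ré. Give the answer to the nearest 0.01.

124.95°Ré

First in Celsius: (772.8 - 491.67) × 5/9 = 156.1833°C.
Linearly onto the Réaumur scale: 0 + (156.1833 / 100) × (80 - 0) = 124.95°Ré.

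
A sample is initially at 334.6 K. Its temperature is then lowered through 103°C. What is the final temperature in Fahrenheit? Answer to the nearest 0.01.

-42.79°F

Initial temperature in Celsius: 334.6 - 273.15 = 61.4500°C.
Final Celsius temperature: 61.4500 - 103.0000 = -41.5500°C.
In Fahrenheit: -41.5500 × 1.8 + 32 = -42.79°F.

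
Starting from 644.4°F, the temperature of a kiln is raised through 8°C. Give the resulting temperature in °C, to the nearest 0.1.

348.2°C

Initial temperature in Celsius: (644.4 - 32) × 5/9 = 340.2222°C.
Final Celsius temperature: 340.2222 + 8.0000 = 348.2222°C.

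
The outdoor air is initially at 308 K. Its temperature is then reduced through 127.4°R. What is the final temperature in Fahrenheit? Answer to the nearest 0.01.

-32.67°F

Initial temperature in Celsius: 308 - 273.15 = 34.8500°C.
The 127.4°R change is an interval, so only the factor 5/9 applies: -127.4 × 5/9 = -70.7778°C.
Final Celsius temperature: 34.8500 - 70.7778 = -35.9278°C.
In Fahrenheit: -35.9278 × 1.8 + 32 = -32.67°F.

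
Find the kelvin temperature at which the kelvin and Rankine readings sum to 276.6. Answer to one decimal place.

98.8 K

Let K be the kelvin reading. The Rankine reading is R = 1.8·K.
Require K + R = 276.6: (2.8)·K = 276.6.
K = (276.6) / (2.8) = 98.8.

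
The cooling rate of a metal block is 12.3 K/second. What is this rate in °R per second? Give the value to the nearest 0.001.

The quantity depends on a temperature interval, so only the ratio of degree sizes applies; the offset between the scales is irrelevant.
A change of 1 K is a change of 1.8°R, so 12.3 × 1.8 = 22.140.

22.140 °R/second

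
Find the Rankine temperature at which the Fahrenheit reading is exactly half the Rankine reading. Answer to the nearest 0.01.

Let R be the Rankine reading. The Fahrenheit reading is F = 1·R - 459.67.
Require F = 0.5·R: 1·R - 459.67 = 0.5·R.
(0.5)·R = 459.67  ⇒  R = 919.34.

919.34°R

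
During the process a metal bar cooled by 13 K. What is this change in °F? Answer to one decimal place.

For a temperature interval the offset drops out; only the factor 1.8 applies.
13 × 1.8 = 23.4.

23.4°F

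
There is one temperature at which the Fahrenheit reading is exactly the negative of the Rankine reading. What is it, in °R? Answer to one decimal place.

229.8°R

Let R be the Rankine reading. The Fahrenheit reading is F = 1·R - 459.67.
Require F = -1·R: 1·R - 459.67 = -1·R.
(2)·R = 459.67  ⇒  R = 229.8.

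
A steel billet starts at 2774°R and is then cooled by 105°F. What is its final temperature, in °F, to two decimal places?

2209.33°F

Initial temperature in Celsius: (2774 - 491.67) × 5/9 = 1267.9611°C.
The 105°F change is an interval, so only the factor 5/9 applies: -105 × 5/9 = -58.3333°C.
Final Celsius temperature: 1267.9611 - 58.3333 = 1209.6278°C.
In Fahrenheit: 1209.6278 × 1.8 + 32 = 2209.33°F.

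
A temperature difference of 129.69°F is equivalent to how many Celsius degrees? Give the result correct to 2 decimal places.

72.05°C

For a temperature interval the offset drops out; only the factor 5/9 applies.
129.69 × 5/9 = 72.05.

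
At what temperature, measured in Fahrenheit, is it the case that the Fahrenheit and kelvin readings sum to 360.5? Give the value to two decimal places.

Let F be the Fahrenheit reading. The kelvin reading is K = 5/9·F + 255.372.
Require F + K = 360.5: (14/9)·F + 255.372 = 360.5.
F = (360.5 - 255.372) / (14/9) = 67.58.

67.58°F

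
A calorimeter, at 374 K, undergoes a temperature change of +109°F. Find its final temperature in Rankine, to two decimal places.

Initial temperature in Celsius: 374 - 273.15 = 100.8500°C.
The 109°F change is an interval, so only the factor 5/9 applies: +109 × 5/9 = +60.5556°C.
Final Celsius temperature: 100.8500 + 60.5556 = 161.4056°C.
In Rankine: 161.4056 × 1.8 + 491.67 = 782.20°R.

782.20°R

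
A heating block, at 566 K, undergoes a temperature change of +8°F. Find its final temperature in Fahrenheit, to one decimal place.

567.1°F

Initial temperature in Celsius: 566 - 273.15 = 292.8500°C.
The 8°F change is an interval, so only the factor 5/9 applies: +8 × 5/9 = +4.4444°C.
Final Celsius temperature: 292.8500 + 4.4444 = 297.2944°C.
In Fahrenheit: 297.2944 × 1.8 + 32 = 567.1°F.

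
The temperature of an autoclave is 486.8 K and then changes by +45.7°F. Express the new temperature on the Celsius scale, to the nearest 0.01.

239.04°C

Initial temperature in Celsius: 486.8 - 273.15 = 213.6500°C.
The 45.7°F change is an interval, so only the factor 5/9 applies: +45.7 × 5/9 = +25.3889°C.
Final Celsius temperature: 213.6500 + 25.3889 = 239.0389°C.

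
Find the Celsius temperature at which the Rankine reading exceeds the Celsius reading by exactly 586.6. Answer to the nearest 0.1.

118.7°C

Let C be the Celsius reading. The Rankine reading is R = 1.8·C + 491.67.
Require R - C = 586.6: (0.8)·C + 491.67 = 586.6.
C = (586.6 - 491.67) / (0.8) = 118.7.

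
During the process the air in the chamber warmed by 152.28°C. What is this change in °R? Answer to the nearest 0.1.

274.1°R

For a temperature interval the offset drops out; only the factor 1.8 applies.
152.28 × 1.8 = 274.1.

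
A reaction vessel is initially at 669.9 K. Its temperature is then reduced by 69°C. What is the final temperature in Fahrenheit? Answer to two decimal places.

621.95°F

Initial temperature in Celsius: 669.9 - 273.15 = 396.7500°C.
Final Celsius temperature: 396.7500 - 69.0000 = 327.7500°C.
In Fahrenheit: 327.7500 × 1.8 + 32 = 621.95°F.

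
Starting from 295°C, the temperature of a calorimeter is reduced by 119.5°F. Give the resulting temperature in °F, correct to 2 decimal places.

443.50°F

The 119.5°F change is an interval, so only the factor 5/9 applies: -119.5 × 5/9 = -66.3889°C.
Final Celsius temperature: 295.0000 - 66.3889 = 228.6111°C.
In Fahrenheit: 228.6111 × 1.8 + 32 = 443.50°F.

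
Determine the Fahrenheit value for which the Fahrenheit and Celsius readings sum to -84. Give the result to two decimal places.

-42.57°F

Let F be the Fahrenheit reading. The Celsius reading is C = 5/9·F - 17.7778.
Require F + C = -84: (14/9)·F - 17.7778 = -84.
F = (-84 + 17.7778) / (14/9) = -42.57.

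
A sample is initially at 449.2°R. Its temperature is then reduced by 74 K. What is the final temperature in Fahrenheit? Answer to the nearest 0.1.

-143.7°F

Initial temperature in Celsius: (449.2 - 491.67) × 5/9 = -23.5944°C.
The 74 K change is an interval; Kelvin and Celsius degrees are the same size, so ΔC = -74°C.
Final Celsius temperature: -23.5944 - 74.0000 = -97.5944°C.
In Fahrenheit: -97.5944 × 1.8 + 32 = -143.7°F.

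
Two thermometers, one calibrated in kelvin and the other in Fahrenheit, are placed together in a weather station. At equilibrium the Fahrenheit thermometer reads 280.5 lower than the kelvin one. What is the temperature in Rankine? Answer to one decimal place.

Let x be the kelvin reading; then the Fahrenheit reading is 1.8·x - 459.67.
(1.8·x - 459.67) - x = -280.5  ⇒  (0.8)·x = 179.17  ⇒  x = 223.9625 K.
In Celsius: 223.9625 - 273.15 = -49.1875°C.
In Rankine: -49.1875 × 1.8 + 491.67 = 403.1°R.

403.1°R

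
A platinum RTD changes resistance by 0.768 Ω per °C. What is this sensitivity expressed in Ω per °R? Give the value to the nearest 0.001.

Since only a temperature interval is involved, the additive offset between the scales drops out.
A change of 1°R is a change of 5/9°C, so per °R the value is 0.768 × 5/9 = 0.427.

0.427 Ω per °R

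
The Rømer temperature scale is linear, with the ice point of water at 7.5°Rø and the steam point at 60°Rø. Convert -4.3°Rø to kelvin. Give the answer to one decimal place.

250.7 K

Linear interpolation between the fixed points: C = (-4.3 - 7.5) × 100 / (60 - 7.5) = -22.4762°C.
Then -22.4762 + 273.15 = 250.7 K.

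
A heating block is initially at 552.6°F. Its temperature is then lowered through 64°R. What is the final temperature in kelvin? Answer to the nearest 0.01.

526.82 K

Initial temperature in Celsius: (552.6 - 32) × 5/9 = 289.2222°C.
The 64°R change is an interval, so only the factor 5/9 applies: -64 × 5/9 = -35.5556°C.
Final Celsius temperature: 289.2222 - 35.5556 = 253.6667°C.
In kelvin: 253.6667 + 273.15 = 526.82 K.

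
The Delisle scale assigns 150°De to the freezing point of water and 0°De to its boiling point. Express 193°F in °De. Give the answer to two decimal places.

15.83°De

First in Celsius: (193 - 32) × 5/9 = 89.4444°C.
Linearly onto the Delisle scale: 150 + (89.4444 / 100) × (0 - 150) = 15.83°De.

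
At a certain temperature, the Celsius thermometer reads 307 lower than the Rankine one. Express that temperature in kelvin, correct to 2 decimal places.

42.31 K

Let x be the Rankine reading; then the Celsius reading is 5/9·x - 273.15.
(5/9·x - 273.15) - x = -307  ⇒  (-4/9)·x = -33.85  ⇒  x = 76.1625°R.
In Celsius: (76.1625 - 491.67) × 5/9 = -230.8375°C.
In kelvin: -230.8375 + 273.15 = 42.31 K.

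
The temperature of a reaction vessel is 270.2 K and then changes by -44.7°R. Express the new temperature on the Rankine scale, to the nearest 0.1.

441.7°R

Initial temperature in Celsius: 270.2 - 273.15 = -2.9500°C.
The 44.7°R change is an interval, so only the factor 5/9 applies: -44.7 × 5/9 = -24.8333°C.
Final Celsius temperature: -2.9500 - 24.8333 = -27.7833°C.
In Rankine: -27.7833 × 1.8 + 491.67 = 441.7°R.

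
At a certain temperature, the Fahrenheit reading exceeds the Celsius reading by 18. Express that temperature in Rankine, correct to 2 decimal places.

Let x be the Fahrenheit reading; then the Celsius reading is 5/9·x - 17.7778.
(5/9·x - 17.7778) - x = -18  ⇒  (-4/9)·x = -2/9  ⇒  x = 0.5000°F.
In Celsius: (0.5 - 32) × 5/9 = -17.5000°C.
In Rankine: -17.5000 × 1.8 + 491.67 = 460.17°R.

460.17°R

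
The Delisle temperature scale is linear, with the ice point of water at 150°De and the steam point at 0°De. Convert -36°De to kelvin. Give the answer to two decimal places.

Linear interpolation between the fixed points: C = (-36 - 150) × 100 / (0 - 150) = 124.0000°C.
Then 124.0000 + 273.15 = 397.15 K.

397.15 K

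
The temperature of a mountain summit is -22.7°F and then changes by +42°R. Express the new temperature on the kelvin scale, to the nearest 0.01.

Initial temperature in Celsius: (-22.7 - 32) × 5/9 = -30.3889°C.
The 42°R change is an interval, so only the factor 5/9 applies: +42 × 5/9 = +23.3333°C.
Final Celsius temperature: -30.3889 + 23.3333 = -7.0556°C.
In kelvin: -7.0556 + 273.15 = 266.09 K.

266.09 K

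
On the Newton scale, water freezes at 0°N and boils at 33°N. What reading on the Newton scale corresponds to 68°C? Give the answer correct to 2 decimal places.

22.44°N

Linearly onto the Newton scale: 0 + (68.0000 / 100) × (33 - 0) = 22.44°N.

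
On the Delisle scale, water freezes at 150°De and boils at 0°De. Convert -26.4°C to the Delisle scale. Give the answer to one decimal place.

Linearly onto the Delisle scale: 150 + (-26.4000 / 100) × (0 - 150) = 189.6°De.

189.6°De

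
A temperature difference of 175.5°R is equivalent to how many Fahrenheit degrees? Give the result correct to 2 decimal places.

175.50°F

Rankine and Fahrenheit degrees are the same size, so the interval is unchanged: 175.50.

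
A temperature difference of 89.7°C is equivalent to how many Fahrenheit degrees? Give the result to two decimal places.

161.46°F

For a temperature interval the offset drops out; only the factor 1.8 applies.
89.7 × 1.8 = 161.46.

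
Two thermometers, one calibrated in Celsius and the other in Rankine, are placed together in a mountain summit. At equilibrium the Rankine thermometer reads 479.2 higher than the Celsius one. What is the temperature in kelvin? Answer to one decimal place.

257.6 K

Let x be the Celsius reading; then the Rankine reading is 1.8·x + 491.67.
(1.8·x + 491.67) - x = 479.2  ⇒  (0.8)·x = -12.47  ⇒  x = -15.5875°C.
In kelvin: -15.5875 + 273.15 = 257.6 K.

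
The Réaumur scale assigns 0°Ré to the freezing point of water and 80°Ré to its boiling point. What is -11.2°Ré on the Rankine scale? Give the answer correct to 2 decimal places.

466.47°R

Linear interpolation between the fixed points: C = (-11.2 - 0) × 100 / (80 - 0) = -14.0000°C.
Then -14.0000 × 1.8 + 491.67 = 466.47°R.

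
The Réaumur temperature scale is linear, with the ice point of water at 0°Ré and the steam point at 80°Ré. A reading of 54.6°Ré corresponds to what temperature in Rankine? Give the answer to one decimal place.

Linear interpolation between the fixed points: C = (54.6 - 0) × 100 / (80 - 0) = 68.2500°C.
Then 68.2500 × 1.8 + 491.67 = 614.5°R.

614.5°R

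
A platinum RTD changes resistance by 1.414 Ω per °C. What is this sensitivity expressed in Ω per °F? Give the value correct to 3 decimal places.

0.786 Ω per °F

Since only a temperature interval is involved, the additive offset between the scales drops out.
A change of 1°F is a change of 5/9°C, so per °F the value is 1.414 × 5/9 = 0.786.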